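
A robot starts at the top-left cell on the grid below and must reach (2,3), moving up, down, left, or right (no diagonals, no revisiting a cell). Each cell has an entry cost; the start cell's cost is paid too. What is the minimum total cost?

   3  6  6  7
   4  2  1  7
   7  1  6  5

Path [0,0]→[1,0]→[1,1]→[1,2]→[2,2]→[2,3]: 3 + 4 + 2 + 1 + 6 + 5 = 21.

21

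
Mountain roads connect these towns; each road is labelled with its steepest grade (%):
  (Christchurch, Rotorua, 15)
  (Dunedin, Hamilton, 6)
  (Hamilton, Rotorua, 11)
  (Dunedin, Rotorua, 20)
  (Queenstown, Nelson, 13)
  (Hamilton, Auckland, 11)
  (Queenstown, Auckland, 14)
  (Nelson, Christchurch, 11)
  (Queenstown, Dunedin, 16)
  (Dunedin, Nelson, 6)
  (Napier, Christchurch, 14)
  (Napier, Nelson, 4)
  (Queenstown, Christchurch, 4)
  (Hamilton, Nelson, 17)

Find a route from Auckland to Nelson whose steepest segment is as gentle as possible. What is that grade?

11

Comparing a few candidate routes:
Auckland→Queenstown→Christchurch→Nelson: max(14, 4, 11) = 14
Auckland→Queenstown→Christchurch→Napier→Nelson: max(14, 4, 14, 4) = 14
Auckland→Hamilton→Dunedin→Nelson: max(11, 6, 6) = 11
Auckland→Queenstown→Nelson: max(14, 13) = 14
The minimum achievable maximum is 11%.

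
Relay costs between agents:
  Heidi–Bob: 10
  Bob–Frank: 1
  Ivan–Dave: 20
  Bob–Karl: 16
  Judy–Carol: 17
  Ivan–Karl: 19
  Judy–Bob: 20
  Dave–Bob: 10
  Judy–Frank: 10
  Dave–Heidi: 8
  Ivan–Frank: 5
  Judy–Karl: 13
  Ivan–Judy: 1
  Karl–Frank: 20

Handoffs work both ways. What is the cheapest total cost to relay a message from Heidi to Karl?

26

Comparing a few candidate routes:
Heidi -> Dave -> Bob -> Karl: 8 + 10 + 16 = 34
Heidi -> Bob -> Karl: 10 + 16 = 26
Heidi -> Bob -> Frank -> Judy -> Karl: 10 + 1 + 10 + 13 = 34
Heidi -> Bob -> Frank -> Karl: 10 + 1 + 20 = 31
Heidi -> Bob -> Frank -> Ivan -> Judy -> Karl: 10 + 1 + 5 + 1 + 13 = 30
Best route has total 26.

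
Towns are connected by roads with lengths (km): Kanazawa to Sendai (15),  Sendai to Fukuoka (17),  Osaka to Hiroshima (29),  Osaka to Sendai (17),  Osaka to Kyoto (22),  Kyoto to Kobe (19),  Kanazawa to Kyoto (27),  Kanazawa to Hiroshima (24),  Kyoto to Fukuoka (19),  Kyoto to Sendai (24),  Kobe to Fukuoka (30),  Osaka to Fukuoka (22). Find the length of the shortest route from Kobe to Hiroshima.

Some routes from Kobe to Hiroshima:
Kobe-Kyoto-Osaka-Hiroshima: 19 + 22 + 29 = 70
Kobe-Kyoto-Kanazawa-Hiroshima: 19 + 27 + 24 = 70
Kobe-Fukuoka-Sendai-Kanazawa-Hiroshima: 30 + 17 + 15 + 24 = 86
Kobe-Fukuoka-Osaka-Hiroshima: 30 + 22 + 29 = 81
Kobe-Kyoto-Sendai-Kanazawa-Hiroshima: 19 + 24 + 15 + 24 = 82
The minimum is 70 km.

70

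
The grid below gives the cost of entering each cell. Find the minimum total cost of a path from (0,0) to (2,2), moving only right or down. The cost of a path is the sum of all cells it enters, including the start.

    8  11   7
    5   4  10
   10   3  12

Best path: (0,0)→(1,0)→(1,1)→(2,1)→(2,2)
Cost: 8 + 5 + 4 + 3 + 12 = 32
(Top row then right column would cost 48.)

32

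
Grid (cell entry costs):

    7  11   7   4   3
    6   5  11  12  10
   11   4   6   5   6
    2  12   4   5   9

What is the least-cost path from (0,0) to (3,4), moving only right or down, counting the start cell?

46

Cheapest: r0c0 → r1c0 → r1c1 → r2c1 → r2c2 → r3c2 → r3c3 → r3c4
  7 + 6 + 5 + 4 + 6 + 4 + 5 + 9 = 46
(Top row then right column would cost 57.)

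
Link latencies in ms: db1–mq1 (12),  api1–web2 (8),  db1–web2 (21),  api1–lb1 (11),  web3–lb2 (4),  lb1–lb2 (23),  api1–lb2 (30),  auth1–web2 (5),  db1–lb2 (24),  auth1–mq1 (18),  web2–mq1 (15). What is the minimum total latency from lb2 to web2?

38

Comparing a few candidate routes:
lb2-db1-mq1-web2: 24 + 12 + 15 = 51
lb2-api1-web2: 30 + 8 = 38
lb2-lb1-api1-web2: 23 + 11 + 8 = 42
lb2-db1-web2: 24 + 21 = 45
The minimum is 38 ms.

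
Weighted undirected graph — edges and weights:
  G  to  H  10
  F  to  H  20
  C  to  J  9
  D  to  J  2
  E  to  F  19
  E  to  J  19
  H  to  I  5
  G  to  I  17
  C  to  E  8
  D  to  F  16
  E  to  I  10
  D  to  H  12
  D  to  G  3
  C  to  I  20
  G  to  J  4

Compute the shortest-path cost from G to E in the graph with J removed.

A few of the G→E routes:
G→D→H→I→E: 3 + 12 + 5 + 10 = 30
G→I→E: 17 + 10 = 27
G→H→I→E: 10 + 5 + 10 = 25
G→D→F→E: 3 + 16 + 19 = 38
The minimum is 25.

25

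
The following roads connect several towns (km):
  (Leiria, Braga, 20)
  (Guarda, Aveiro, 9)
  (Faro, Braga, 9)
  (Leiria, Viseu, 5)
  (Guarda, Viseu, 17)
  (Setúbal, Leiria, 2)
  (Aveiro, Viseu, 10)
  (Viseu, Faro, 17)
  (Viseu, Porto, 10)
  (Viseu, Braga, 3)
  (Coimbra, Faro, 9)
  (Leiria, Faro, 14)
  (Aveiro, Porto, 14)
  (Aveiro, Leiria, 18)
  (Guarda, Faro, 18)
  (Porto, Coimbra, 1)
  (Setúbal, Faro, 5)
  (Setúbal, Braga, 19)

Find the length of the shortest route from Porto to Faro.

Comparing a few candidate routes:
Porto-Viseu-Braga-Faro: 10 + 3 + 9 = 22
Porto-Viseu-Leiria-Setúbal-Faro: 10 + 5 + 2 + 5 = 22
Porto-Viseu-Faro: 10 + 17 = 27
Porto-Coimbra-Faro: 1 + 9 = 10
Shortest: 10 km.

10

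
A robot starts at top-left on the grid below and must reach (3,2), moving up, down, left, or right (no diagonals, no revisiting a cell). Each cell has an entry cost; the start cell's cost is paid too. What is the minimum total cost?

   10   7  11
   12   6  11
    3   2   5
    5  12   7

37

One optimal route is r0c0 r0c1 r1c1 r2c1 r2c2 r3c2.
Its cost is 10 + 7 + 6 + 2 + 5 + 7 = 37.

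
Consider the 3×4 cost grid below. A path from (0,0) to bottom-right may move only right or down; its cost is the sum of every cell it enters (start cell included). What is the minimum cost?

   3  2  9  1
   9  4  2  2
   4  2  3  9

One optimal route is r0c0 → r0c1 → r1c1 → r1c2 → r1c3 → r2c3.
Its cost is 3 + 2 + 4 + 2 + 2 + 9 = 22.
For comparison, the top-then-right route costs 26.

22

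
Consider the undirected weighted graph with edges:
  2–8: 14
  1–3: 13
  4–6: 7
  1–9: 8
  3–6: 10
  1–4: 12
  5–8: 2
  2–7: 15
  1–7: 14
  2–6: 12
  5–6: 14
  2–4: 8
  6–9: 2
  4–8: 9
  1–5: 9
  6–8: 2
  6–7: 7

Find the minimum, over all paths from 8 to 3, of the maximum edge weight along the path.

A few of the 8→3 routes:
8 - 6 - 3: max(2, 10) = 10
8 - 4 - 1 - 9 - 6 - 3: max(9, 12, 8, 2, 10) = 12
8 - 5 - 1 - 9 - 6 - 3: max(2, 9, 8, 2, 10) = 10
8 - 4 - 6 - 3: max(9, 7, 10) = 10
8 - 4 - 2 - 6 - 3: max(9, 8, 12, 10) = 12
Best route has worst link 10.

10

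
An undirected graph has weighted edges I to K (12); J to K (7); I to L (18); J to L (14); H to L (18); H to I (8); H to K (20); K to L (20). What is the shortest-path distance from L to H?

18

Checking several routes:
L-J-K-H: 14 + 7 + 20 = 41
L-K-I-H: 20 + 12 + 8 = 40
L-J-K-I-H: 14 + 7 + 12 + 8 = 41
L-K-H: 20 + 20 = 40
L-H: 18
L-I-H: 18 + 8 = 26
Shortest: 18.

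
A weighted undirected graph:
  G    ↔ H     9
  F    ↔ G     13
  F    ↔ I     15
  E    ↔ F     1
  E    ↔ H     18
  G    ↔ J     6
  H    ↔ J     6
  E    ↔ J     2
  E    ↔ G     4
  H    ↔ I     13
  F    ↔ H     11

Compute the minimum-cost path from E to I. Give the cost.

16

Checking several routes:
E → J → H → I: 2 + 6 + 13 = 21
E → F → I: 1 + 15 = 16
E → F → H → I: 1 + 11 + 13 = 25
Shortest: 16.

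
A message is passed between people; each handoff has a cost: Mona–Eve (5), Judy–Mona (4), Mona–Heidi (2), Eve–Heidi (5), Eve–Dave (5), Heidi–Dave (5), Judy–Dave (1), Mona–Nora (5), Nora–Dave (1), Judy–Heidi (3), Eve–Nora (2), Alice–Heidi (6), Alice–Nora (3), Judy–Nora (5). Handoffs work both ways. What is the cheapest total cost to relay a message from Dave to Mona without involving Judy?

6

Comparing a few candidate routes:
Dave -> Heidi -> Mona: 5 + 2 = 7
Dave -> Nora -> Mona: 1 + 5 = 6
Dave -> Nora -> Eve -> Mona: 1 + 2 + 5 = 8
Dave -> Nora -> Eve -> Heidi -> Mona: 1 + 2 + 5 + 2 = 10
Dave -> Eve -> Mona: 5 + 5 = 10
Best route has total 6.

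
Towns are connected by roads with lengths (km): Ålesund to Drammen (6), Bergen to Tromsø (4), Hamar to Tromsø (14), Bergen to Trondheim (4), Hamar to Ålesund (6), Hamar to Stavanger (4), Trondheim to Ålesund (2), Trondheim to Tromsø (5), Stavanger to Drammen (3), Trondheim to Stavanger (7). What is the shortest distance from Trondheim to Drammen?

8

A few of the Trondheim→Drammen routes:
Trondheim - Ålesund - Drammen: 2 + 6 = 8
Trondheim - Stavanger - Drammen: 7 + 3 = 10
Trondheim - Ålesund - Hamar - Stavanger - Drammen: 2 + 6 + 4 + 3 = 15
Shortest: 8 km.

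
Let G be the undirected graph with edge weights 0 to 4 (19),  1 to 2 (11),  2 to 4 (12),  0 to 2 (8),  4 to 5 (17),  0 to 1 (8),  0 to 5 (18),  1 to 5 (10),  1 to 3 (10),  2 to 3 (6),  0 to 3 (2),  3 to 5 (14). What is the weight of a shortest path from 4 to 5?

17

Comparing a few candidate routes:
4-5: 17
4-2-3-5: 12 + 6 + 14 = 32
4-2-1-5: 12 + 11 + 10 = 33
The minimum is 17.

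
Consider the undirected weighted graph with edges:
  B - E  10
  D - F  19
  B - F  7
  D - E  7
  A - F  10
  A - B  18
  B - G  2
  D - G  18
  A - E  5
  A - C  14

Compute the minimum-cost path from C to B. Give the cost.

Comparing a few candidate routes:
C -> A -> E -> B: 14 + 5 + 10 = 29
C -> A -> E -> D -> G -> B: 14 + 5 + 7 + 18 + 2 = 46
C -> A -> B: 14 + 18 = 32
C -> A -> E -> D -> F -> B: 14 + 5 + 7 + 19 + 7 = 52
C -> A -> F -> B: 14 + 10 + 7 = 31
Shortest: 29.

29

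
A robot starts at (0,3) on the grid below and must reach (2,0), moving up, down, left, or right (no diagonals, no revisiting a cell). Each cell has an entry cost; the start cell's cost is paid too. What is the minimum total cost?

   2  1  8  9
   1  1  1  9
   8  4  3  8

Take (0,3) (0,2) (0,1) (1,1) (1,0) (2,0) for a total of 9 + 8 + 1 + 1 + 1 + 8 = 28.

28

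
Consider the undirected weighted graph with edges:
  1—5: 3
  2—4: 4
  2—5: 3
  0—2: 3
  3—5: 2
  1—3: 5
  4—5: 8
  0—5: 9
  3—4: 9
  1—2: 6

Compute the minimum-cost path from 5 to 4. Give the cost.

A few of the 5→4 routes:
5 → 2 → 4: 3 + 4 = 7
5 → 3 → 4: 2 + 9 = 11
5 → 4: 8
The minimum is 7.

7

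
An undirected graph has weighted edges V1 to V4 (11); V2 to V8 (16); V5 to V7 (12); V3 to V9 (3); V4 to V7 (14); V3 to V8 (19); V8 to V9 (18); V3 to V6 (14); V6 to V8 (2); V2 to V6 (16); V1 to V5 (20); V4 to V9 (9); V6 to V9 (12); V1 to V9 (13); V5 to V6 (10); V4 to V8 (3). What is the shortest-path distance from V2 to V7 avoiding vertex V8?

A few of the V2→V7 routes:
V2 → V6 → V9 → V4 → V7: 16 + 12 + 9 + 14 = 51
V2 → V6 → V3 → V9 → V4 → V7: 16 + 14 + 3 + 9 + 14 = 56
V2 → V6 → V5 → V7: 16 + 10 + 12 = 38
V2 → V6 → V3 → V9 → V1 → V4 → V7: 16 + 14 + 3 + 13 + 11 + 14 = 71
V2 → V6 → V9 → V1 → V4 → V7: 16 + 12 + 13 + 11 + 14 = 66
V2 → V6 → V5 → V1 → V4 → V7: 16 + 10 + 20 + 11 + 14 = 71
The minimum is 38.

38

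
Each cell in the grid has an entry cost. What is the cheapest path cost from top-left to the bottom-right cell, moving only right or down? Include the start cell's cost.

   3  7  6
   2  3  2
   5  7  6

One optimal route is r0c0 r1c0 r1c1 r1c2 r2c2.
Its cost is 3 + 2 + 3 + 2 + 6 = 16.
(Top row then right column would cost 24.)

16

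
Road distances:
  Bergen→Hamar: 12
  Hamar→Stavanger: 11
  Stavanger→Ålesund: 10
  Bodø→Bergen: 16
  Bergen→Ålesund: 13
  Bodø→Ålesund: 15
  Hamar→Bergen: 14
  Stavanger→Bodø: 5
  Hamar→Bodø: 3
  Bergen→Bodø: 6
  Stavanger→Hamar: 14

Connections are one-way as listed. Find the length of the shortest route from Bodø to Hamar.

28

Candidate routes:
Bodø→Bergen→Hamar: 16 + 12 = 28
The minimum is 28.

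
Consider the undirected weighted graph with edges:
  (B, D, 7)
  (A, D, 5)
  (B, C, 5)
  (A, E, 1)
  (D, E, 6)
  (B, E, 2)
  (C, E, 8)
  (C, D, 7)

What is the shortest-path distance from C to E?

Checking several routes:
C -> D -> A -> E: 7 + 5 + 1 = 13
C -> B -> E: 5 + 2 = 7
C -> D -> E: 7 + 6 = 13
C -> E: 8
Best route has total 7.

7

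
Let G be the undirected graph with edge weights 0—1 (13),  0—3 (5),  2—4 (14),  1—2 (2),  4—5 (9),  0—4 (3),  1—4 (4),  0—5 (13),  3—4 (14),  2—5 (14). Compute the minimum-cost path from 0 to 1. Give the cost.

7

Comparing a few candidate routes:
0-1: 13
0-3-4-1: 5 + 14 + 4 = 23
0-4-1: 3 + 4 = 7
0-4-2-1: 3 + 14 + 2 = 19
The minimum is 7.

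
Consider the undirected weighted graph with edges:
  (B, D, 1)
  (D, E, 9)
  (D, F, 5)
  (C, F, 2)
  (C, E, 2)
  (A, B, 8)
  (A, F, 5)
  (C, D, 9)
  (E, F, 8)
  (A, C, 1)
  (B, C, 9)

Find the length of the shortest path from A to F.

3

A few of the A→F routes:
A -> B -> D -> F: 8 + 1 + 5 = 14
A -> C -> D -> F: 1 + 9 + 5 = 15
A -> C -> F: 1 + 2 = 3
A -> C -> E -> F: 1 + 2 + 8 = 11
A -> F: 5
Shortest: 3.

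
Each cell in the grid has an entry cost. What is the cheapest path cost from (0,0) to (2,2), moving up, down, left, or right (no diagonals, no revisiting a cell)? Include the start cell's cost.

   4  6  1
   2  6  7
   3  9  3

Cheapest: (0,0) → (0,1) → (0,2) → (1,2) → (2,2)
  4 + 6 + 1 + 7 + 3 = 21

21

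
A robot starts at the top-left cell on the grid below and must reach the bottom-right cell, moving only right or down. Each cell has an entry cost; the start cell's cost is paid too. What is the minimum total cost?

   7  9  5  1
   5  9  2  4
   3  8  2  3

Best path: [0,0]→[0,1]→[0,2]→[1,2]→[2,2]→[2,3]
Cost: 7 + 9 + 5 + 2 + 2 + 3 = 28
(Top row then right column would cost 29.)

28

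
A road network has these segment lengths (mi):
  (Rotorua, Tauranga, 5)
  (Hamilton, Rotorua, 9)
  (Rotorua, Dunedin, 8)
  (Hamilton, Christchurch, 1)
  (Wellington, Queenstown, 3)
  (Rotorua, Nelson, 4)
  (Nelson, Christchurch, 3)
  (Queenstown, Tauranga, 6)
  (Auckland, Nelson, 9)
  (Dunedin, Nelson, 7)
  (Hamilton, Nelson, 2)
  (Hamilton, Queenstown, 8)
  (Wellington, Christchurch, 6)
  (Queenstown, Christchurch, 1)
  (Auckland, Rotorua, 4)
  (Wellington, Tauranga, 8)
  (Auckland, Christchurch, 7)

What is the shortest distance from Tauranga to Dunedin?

13

A few of the Tauranga→Dunedin routes:
Tauranga→Queenstown→Christchurch→Hamilton→Nelson→Rotorua→Dunedin: 6 + 1 + 1 + 2 + 4 + 8 = 22
Tauranga→Rotorua→Nelson→Dunedin: 5 + 4 + 7 = 16
Tauranga→Queenstown→Christchurch→Nelson→Rotorua→Dunedin: 6 + 1 + 3 + 4 + 8 = 22
Tauranga→Queenstown→Christchurch→Nelson→Dunedin: 6 + 1 + 3 + 7 = 17
Tauranga→Queenstown→Christchurch→Hamilton→Nelson→Dunedin: 6 + 1 + 1 + 2 + 7 = 17
Tauranga→Rotorua→Dunedin: 5 + 8 = 13
The minimum is 13 mi.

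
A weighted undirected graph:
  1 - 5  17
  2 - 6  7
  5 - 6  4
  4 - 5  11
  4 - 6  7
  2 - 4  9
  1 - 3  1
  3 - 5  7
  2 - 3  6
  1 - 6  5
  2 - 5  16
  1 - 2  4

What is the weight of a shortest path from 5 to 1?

Comparing a few candidate routes:
5 → 6 → 1: 4 + 5 = 9
5 → 3 → 1: 7 + 1 = 8
5 → 3 → 2 → 1: 7 + 6 + 4 = 17
5 → 6 → 2 → 1: 4 + 7 + 4 = 15
The minimum is 8.

8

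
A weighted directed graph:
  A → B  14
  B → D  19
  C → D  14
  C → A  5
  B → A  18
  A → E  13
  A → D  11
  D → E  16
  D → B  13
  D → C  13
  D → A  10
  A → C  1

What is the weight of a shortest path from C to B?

Routes from C to B:
C - D - A - B: 14 + 10 + 14 = 38
C - A - D - B: 5 + 11 + 13 = 29
C - A - B: 5 + 14 = 19
C - D - B: 14 + 13 = 27
Shortest: 19.

19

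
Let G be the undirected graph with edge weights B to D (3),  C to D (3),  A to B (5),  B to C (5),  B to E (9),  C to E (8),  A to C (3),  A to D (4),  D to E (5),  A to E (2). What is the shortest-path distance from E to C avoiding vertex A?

Paths from E to C avoiding A:
E -> D -> B -> C: 5 + 3 + 5 = 13
E -> D -> C: 5 + 3 = 8
E -> C: 8
E -> B -> C: 9 + 5 = 14
E -> B -> D -> C: 9 + 3 + 3 = 15
The minimum is 8.

8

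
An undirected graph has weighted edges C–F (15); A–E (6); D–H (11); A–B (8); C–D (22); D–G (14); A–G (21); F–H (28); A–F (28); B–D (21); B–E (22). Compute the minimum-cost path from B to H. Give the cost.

32

Some routes from B to H:
B -> E -> A -> G -> D -> H: 22 + 6 + 21 + 14 + 11 = 74
B -> D -> H: 21 + 11 = 32
B -> A -> F -> H: 8 + 28 + 28 = 64
B -> A -> F -> C -> D -> H: 8 + 28 + 15 + 22 + 11 = 84
B -> A -> G -> D -> H: 8 + 21 + 14 + 11 = 54
Best route has total 32.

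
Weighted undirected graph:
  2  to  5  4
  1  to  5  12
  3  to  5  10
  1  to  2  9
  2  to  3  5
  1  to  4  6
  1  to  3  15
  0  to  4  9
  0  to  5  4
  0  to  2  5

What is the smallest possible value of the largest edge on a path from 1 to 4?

6

Some routes from 1 to 4:
1-2-0-4: max(9, 5, 9) = 9
1-4: max(6) = 6
1-2-3-5-0-4: max(9, 5, 10, 4, 9) = 10
1-5-2-0-4: max(12, 4, 5, 9) = 12
1-5-3-2-0-4: max(12, 10, 5, 5, 9) = 12
1-2-5-0-4: max(9, 4, 4, 9) = 9
Best route has worst link 6.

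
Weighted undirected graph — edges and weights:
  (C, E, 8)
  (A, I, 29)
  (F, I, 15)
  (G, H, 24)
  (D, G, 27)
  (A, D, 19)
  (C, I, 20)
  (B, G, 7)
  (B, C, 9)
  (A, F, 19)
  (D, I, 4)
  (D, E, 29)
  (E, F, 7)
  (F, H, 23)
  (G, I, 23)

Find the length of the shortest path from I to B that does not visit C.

30

Comparing a few candidate routes:
I → F → E → D → G → B: 15 + 7 + 29 + 27 + 7 = 85
I → D → G → B: 4 + 27 + 7 = 38
I → A → D → G → B: 29 + 19 + 27 + 7 = 82
I → F → A → D → G → B: 15 + 19 + 19 + 27 + 7 = 87
I → G → B: 23 + 7 = 30
I → F → H → G → B: 15 + 23 + 24 + 7 = 69
Shortest: 30.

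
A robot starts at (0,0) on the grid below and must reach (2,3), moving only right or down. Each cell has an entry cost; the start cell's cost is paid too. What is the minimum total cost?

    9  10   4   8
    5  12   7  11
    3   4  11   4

36

Best path: [0,0] [1,0] [2,0] [2,1] [2,2] [2,3]
Cost: 9 + 5 + 3 + 4 + 11 + 4 = 36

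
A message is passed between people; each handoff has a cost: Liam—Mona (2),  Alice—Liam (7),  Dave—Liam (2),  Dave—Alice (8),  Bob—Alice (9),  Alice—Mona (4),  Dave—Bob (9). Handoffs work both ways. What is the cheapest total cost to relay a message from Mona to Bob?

13

Comparing a few candidate routes:
Mona→Alice→Bob: 4 + 9 = 13
Mona→Liam→Dave→Bob: 2 + 2 + 9 = 13
Mona→Liam→Dave→Alice→Bob: 2 + 2 + 8 + 9 = 21
Mona→Liam→Alice→Bob: 2 + 7 + 9 = 18
The minimum is 13.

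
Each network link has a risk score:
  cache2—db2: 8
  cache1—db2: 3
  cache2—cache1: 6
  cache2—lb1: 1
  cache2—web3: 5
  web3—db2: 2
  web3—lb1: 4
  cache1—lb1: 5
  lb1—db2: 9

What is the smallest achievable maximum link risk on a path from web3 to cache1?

A few of the web3→cache1 routes:
web3-lb1-cache1: max(4, 5) = 5
web3-cache2-lb1-cache1: max(5, 1, 5) = 5
web3-lb1-cache2-cache1: max(4, 1, 6) = 6
web3-db2-cache1: max(2, 3) = 3
web3-cache2-cache1: max(5, 6) = 6
Smallest bottleneck: 3.

3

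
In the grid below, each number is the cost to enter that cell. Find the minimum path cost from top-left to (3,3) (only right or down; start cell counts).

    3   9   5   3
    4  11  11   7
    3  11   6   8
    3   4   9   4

Take (0,0) (1,0) (2,0) (3,0) (3,1) (3,2) (3,3) for a total of 3 + 4 + 3 + 3 + 4 + 9 + 4 = 30.
For comparison, the top-then-right route costs 39.

30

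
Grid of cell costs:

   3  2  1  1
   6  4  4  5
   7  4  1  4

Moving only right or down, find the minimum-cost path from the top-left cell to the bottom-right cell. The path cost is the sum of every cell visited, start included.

Take (0,0) -> (0,1) -> (0,2) -> (1,2) -> (2,2) -> (2,3) for a total of 3 + 2 + 1 + 4 + 1 + 4 = 15.
(Top row then right column would cost 16.)

15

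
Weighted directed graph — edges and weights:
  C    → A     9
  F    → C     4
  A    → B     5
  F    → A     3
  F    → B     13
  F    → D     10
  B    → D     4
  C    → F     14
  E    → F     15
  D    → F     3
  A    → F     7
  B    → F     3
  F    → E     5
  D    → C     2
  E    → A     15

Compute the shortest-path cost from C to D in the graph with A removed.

24

Routes from C to D avoiding A:
C→F→B→D: 14 + 13 + 4 = 31
C→F→D: 14 + 10 = 24
Best route has total 24.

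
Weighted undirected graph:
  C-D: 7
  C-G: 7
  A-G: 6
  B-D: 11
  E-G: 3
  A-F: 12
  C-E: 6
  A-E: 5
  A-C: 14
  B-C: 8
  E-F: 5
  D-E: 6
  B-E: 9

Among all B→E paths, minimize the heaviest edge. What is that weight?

8

Some routes from B to E:
B-C-G-A-E: max(8, 7, 6, 5) = 8
B-C-D-E: max(8, 7, 6) = 8
B-C-G-E: max(8, 7, 3) = 8
B-E: max(9) = 9
B-C-E: max(8, 6) = 8
B-D-C-E: max(11, 7, 6) = 11
Best route has worst link 8.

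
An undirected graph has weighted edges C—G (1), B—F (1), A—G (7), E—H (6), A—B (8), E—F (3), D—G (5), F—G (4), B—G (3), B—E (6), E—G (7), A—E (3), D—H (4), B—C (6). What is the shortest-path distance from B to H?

Checking several routes:
B→G→D→H: 3 + 5 + 4 = 12
B→F→E→H: 1 + 3 + 6 = 10
B→E→H: 6 + 6 = 12
The minimum is 10.

10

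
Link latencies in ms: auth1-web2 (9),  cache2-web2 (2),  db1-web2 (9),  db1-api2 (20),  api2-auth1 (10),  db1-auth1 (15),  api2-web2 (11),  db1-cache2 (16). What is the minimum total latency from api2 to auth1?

10

Checking several routes:
api2 -> web2 -> auth1: 11 + 9 = 20
api2 -> db1 -> web2 -> auth1: 20 + 9 + 9 = 38
api2 -> db1 -> auth1: 20 + 15 = 35
api2 -> web2 -> db1 -> auth1: 11 + 9 + 15 = 35
api2 -> auth1: 10
Shortest: 10 ms.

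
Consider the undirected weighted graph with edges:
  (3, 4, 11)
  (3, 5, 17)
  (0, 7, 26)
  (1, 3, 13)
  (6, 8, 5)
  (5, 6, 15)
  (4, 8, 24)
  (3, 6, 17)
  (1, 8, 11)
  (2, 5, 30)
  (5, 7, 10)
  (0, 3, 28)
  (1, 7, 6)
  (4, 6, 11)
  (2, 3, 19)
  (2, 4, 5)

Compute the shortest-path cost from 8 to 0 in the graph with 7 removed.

50

A few of the 8→0 routes:
8 -> 6 -> 4 -> 3 -> 0: 5 + 11 + 11 + 28 = 55
8 -> 6 -> 3 -> 0: 5 + 17 + 28 = 50
8 -> 4 -> 3 -> 0: 24 + 11 + 28 = 63
8 -> 1 -> 3 -> 0: 11 + 13 + 28 = 52
8 -> 6 -> 5 -> 3 -> 0: 5 + 15 + 17 + 28 = 65
Best route has total 50.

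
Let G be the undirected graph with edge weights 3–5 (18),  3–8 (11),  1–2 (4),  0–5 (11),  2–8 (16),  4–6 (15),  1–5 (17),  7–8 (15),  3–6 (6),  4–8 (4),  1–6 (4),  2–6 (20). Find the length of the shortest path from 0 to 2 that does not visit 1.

Routes from 0 to 2 avoiding 1:
0 → 5 → 3 → 6 → 4 → 8 → 2: 11 + 18 + 6 + 15 + 4 + 16 = 70
0 → 5 → 3 → 8 → 4 → 6 → 2: 11 + 18 + 11 + 4 + 15 + 20 = 79
0 → 5 → 3 → 6 → 2: 11 + 18 + 6 + 20 = 55
0 → 5 → 3 → 8 → 2: 11 + 18 + 11 + 16 = 56
Best route has total 55.

55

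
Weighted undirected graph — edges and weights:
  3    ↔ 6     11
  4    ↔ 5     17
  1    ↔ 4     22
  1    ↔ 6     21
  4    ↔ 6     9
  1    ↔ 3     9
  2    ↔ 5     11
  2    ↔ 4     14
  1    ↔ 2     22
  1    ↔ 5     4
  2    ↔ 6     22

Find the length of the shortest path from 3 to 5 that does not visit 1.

37

Comparing a few candidate routes:
3 → 6 → 2 → 5: 11 + 22 + 11 = 44
3 → 6 → 4 → 5: 11 + 9 + 17 = 37
3 → 6 → 4 → 2 → 5: 11 + 9 + 14 + 11 = 45
Shortest: 37.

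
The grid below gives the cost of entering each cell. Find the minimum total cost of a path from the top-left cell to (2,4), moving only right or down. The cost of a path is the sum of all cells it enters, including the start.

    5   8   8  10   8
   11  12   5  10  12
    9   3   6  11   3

46

Best path: (0,0) -> (0,1) -> (0,2) -> (1,2) -> (2,2) -> (2,3) -> (2,4)
Cost: 5 + 8 + 8 + 5 + 6 + 11 + 3 = 46
(Top row then right column would cost 54.)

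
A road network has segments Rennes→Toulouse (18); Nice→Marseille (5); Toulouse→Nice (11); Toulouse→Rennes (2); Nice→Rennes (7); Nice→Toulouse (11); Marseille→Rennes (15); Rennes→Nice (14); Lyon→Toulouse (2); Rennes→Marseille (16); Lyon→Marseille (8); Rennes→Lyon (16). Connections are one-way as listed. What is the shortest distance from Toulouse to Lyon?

Routes from Toulouse to Lyon:
Toulouse -> Nice -> Rennes -> Lyon: 11 + 7 + 16 = 34
Toulouse -> Nice -> Marseille -> Rennes -> Lyon: 11 + 5 + 15 + 16 = 47
Toulouse -> Rennes -> Lyon: 2 + 16 = 18
The minimum is 18 km.

18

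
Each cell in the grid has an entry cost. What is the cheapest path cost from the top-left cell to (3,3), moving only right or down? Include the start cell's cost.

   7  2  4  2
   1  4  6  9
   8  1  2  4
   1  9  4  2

One optimal route is (0,0) (1,0) (1,1) (2,1) (2,2) (2,3) (3,3).
Its cost is 7 + 1 + 4 + 1 + 2 + 4 + 2 = 21.

21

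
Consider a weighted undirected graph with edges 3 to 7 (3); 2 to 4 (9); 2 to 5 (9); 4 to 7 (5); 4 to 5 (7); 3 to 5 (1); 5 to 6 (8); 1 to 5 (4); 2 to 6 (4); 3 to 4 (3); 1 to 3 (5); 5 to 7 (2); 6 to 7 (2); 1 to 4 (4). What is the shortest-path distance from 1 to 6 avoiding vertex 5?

A few of the 1→6 routes:
1 → 3 → 7 → 6: 5 + 3 + 2 = 10
1 → 4 → 7 → 6: 4 + 5 + 2 = 11
1 → 4 → 3 → 7 → 6: 4 + 3 + 3 + 2 = 12
Best route has total 10.

10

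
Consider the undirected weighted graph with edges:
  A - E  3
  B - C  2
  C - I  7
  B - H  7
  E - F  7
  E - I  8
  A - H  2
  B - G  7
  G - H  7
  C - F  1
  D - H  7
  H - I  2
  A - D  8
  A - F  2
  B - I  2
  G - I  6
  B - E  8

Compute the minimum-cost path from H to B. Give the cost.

Some routes from H to B:
H → I → B: 2 + 2 = 4
H → A → F → C → B: 2 + 2 + 1 + 2 = 7
H → B: 7
H → I → C → B: 2 + 7 + 2 = 11
H → A → E → B: 2 + 3 + 8 = 13
The minimum is 4.

4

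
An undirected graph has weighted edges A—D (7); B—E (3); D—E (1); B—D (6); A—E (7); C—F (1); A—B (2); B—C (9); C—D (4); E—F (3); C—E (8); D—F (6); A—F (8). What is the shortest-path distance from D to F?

4

Comparing a few candidate routes:
D -> E -> C -> F: 1 + 8 + 1 = 10
D -> C -> F: 4 + 1 = 5
D -> B -> E -> F: 6 + 3 + 3 = 12
D -> E -> F: 1 + 3 = 4
D -> F: 6
The minimum is 4.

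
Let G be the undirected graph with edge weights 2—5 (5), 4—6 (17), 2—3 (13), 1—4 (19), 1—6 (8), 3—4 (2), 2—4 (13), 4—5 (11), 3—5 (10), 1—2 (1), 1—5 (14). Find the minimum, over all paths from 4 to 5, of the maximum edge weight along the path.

10

A few of the 4→5 routes:
4→2→3→5: max(13, 13, 10) = 13
4→5: max(11) = 11
4→3→5: max(2, 10) = 10
Smallest bottleneck: 10.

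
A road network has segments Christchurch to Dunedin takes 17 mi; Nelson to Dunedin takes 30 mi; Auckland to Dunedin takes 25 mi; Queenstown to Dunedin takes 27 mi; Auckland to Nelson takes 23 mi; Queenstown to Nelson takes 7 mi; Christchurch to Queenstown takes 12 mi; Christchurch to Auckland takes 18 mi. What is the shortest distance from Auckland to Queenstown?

Checking several routes:
Auckland-Nelson-Queenstown: 23 + 7 = 30
Auckland-Dunedin-Queenstown: 25 + 27 = 52
Auckland-Christchurch-Queenstown: 18 + 12 = 30
The minimum is 30 mi.

30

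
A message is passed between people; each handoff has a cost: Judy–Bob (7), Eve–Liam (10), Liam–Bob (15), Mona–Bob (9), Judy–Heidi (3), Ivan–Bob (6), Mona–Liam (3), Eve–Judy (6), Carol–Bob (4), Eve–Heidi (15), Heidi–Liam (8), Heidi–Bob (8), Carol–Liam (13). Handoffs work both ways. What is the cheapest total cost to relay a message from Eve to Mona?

Comparing a few candidate routes:
Eve→Judy→Bob→Mona: 6 + 7 + 9 = 22
Eve→Heidi→Liam→Mona: 15 + 8 + 3 = 26
Eve→Liam→Mona: 10 + 3 = 13
Eve→Judy→Heidi→Bob→Mona: 6 + 3 + 8 + 9 = 26
Eve→Judy→Heidi→Liam→Mona: 6 + 3 + 8 + 3 = 20
Best route has total 13.

13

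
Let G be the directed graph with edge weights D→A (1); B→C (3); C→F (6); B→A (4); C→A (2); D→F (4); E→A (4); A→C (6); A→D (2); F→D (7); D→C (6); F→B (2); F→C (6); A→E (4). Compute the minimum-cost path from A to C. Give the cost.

Paths from A to C:
A→C: 6
A→D→F→B→C: 2 + 4 + 2 + 3 = 11
A→D→F→C: 2 + 4 + 6 = 12
A→D→C: 2 + 6 = 8
Best route has total 6.

6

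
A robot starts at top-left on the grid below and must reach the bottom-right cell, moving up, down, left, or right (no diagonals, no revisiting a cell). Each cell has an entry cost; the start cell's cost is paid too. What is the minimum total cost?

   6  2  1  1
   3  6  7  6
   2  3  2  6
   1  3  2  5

Path (0,0)→(1,0)→(2,0)→(3,0)→(3,1)→(3,2)→(3,3): 6 + 3 + 2 + 1 + 3 + 2 + 5 = 22.

22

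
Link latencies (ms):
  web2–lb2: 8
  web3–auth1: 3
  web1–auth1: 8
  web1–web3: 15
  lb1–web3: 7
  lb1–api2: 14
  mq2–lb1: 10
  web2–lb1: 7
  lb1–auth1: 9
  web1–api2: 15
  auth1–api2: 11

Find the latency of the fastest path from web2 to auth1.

16

A few of the web2→auth1 routes:
web2 → lb1 → api2 → auth1: 7 + 14 + 11 = 32
web2 → lb1 → web3 → auth1: 7 + 7 + 3 = 17
web2 → lb1 → web3 → web1 → auth1: 7 + 7 + 15 + 8 = 37
web2 → lb1 → auth1: 7 + 9 = 16
Shortest: 16 ms.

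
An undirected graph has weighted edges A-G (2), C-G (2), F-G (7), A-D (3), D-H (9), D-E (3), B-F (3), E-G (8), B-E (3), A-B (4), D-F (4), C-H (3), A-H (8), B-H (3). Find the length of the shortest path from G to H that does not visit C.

9

Comparing a few candidate routes:
G → F → B → H: 7 + 3 + 3 = 13
G → A → D → E → B → H: 2 + 3 + 3 + 3 + 3 = 14
G → A → H: 2 + 8 = 10
G → E → B → H: 8 + 3 + 3 = 14
G → A → B → H: 2 + 4 + 3 = 9
G → A → D → H: 2 + 3 + 9 = 14
The minimum is 9.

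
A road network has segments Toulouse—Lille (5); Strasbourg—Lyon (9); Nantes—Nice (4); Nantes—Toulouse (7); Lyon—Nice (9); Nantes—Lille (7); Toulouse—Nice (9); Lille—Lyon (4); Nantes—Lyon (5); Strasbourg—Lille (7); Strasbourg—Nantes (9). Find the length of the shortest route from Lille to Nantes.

7

Some routes from Lille to Nantes:
Lille→Strasbourg→Nantes: 7 + 9 = 16
Lille→Lyon→Nantes: 4 + 5 = 9
Lille→Toulouse→Nice→Nantes: 5 + 9 + 4 = 18
Lille→Nantes: 7
Lille→Lyon→Nice→Nantes: 4 + 9 + 4 = 17
Lille→Toulouse→Nantes: 5 + 7 = 12
Best route has total 7.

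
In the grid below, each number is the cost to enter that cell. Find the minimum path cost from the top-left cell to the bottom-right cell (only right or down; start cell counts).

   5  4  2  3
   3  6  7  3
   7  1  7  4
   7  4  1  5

25

Best path: [0,0] [1,0] [1,1] [2,1] [3,1] [3,2] [3,3]
Cost: 5 + 3 + 6 + 1 + 4 + 1 + 5 = 25
For comparison, the top-then-right route costs 26.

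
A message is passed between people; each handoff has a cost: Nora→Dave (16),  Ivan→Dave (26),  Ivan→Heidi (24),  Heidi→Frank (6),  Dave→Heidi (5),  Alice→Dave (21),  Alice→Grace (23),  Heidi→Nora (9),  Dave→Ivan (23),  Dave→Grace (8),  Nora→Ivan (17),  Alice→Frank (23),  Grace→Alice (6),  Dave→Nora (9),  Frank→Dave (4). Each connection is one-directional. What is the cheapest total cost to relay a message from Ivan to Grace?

34

Routes from Ivan to Grace:
Ivan -> Dave -> Grace: 26 + 8 = 34
Ivan -> Heidi -> Frank -> Dave -> Grace: 24 + 6 + 4 + 8 = 42
Ivan -> Heidi -> Nora -> Dave -> Grace: 24 + 9 + 16 + 8 = 57
Best route has total 34.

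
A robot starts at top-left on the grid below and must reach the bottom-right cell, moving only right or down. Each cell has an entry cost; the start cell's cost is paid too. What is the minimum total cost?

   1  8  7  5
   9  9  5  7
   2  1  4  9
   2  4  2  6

25

Cheapest: r0c0 -> r1c0 -> r2c0 -> r2c1 -> r2c2 -> r3c2 -> r3c3
  1 + 9 + 2 + 1 + 4 + 2 + 6 = 25
For comparison, the top-then-right route costs 43.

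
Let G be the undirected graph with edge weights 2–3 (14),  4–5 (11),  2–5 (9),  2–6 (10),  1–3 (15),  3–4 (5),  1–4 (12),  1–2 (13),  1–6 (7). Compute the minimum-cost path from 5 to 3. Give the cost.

16

Comparing a few candidate routes:
5 → 4 → 3: 11 + 5 = 16
5 → 2 → 1 → 3: 9 + 13 + 15 = 37
5 → 2 → 1 → 4 → 3: 9 + 13 + 12 + 5 = 39
5 → 2 → 3: 9 + 14 = 23
5 → 4 → 1 → 3: 11 + 12 + 15 = 38
Best route has total 16.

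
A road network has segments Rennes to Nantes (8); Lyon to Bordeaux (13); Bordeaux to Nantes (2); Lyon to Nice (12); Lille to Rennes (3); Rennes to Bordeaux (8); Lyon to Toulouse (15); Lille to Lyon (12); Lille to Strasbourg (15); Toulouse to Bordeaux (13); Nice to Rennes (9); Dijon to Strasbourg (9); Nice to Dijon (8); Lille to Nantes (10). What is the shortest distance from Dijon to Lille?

20

Comparing a few candidate routes:
Dijon→Strasbourg→Lille: 9 + 15 = 24
Dijon→Nice→Lyon→Lille: 8 + 12 + 12 = 32
Dijon→Nice→Rennes→Lille: 8 + 9 + 3 = 20
Dijon→Nice→Rennes→Nantes→Lille: 8 + 9 + 8 + 10 = 35
The minimum is 20 km.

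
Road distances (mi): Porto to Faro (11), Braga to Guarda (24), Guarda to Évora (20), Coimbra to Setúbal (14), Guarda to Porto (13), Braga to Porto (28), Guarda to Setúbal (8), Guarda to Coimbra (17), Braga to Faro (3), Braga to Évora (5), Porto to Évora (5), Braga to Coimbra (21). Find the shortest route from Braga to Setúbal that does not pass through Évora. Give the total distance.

32

Checking several routes:
Braga → Faro → Porto → Guarda → Setúbal: 3 + 11 + 13 + 8 = 35
Braga → Coimbra → Guarda → Setúbal: 21 + 17 + 8 = 46
Braga → Coimbra → Setúbal: 21 + 14 = 35
Braga → Guarda → Setúbal: 24 + 8 = 32
Shortest: 32 mi.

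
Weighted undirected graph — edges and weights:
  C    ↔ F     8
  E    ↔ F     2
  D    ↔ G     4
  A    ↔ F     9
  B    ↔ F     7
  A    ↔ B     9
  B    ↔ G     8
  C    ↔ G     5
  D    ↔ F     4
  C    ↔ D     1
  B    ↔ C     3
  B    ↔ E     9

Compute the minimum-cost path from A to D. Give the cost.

Some routes from A to D:
A-B-C-D: 9 + 3 + 1 = 13
A-B-F-D: 9 + 7 + 4 = 20
A-F-C-D: 9 + 8 + 1 = 18
A-F-D: 9 + 4 = 13
The minimum is 13.

13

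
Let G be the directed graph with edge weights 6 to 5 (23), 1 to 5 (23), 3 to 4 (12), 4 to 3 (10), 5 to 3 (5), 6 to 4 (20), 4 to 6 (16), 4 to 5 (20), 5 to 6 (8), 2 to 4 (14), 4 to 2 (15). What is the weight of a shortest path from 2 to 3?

24

Candidate routes:
2-4-3: 14 + 10 = 24
2-4-5-3: 14 + 20 + 5 = 39
2-4-6-5-3: 14 + 16 + 23 + 5 = 58
Shortest: 24.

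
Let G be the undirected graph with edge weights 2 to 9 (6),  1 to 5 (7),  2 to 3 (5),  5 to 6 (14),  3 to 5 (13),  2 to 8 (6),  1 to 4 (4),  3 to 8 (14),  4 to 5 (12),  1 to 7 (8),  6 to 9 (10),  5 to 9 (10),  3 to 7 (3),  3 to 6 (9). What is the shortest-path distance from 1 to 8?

22

Checking several routes:
1 → 7 → 3 → 8: 8 + 3 + 14 = 25
1 → 5 → 9 → 2 → 8: 7 + 10 + 6 + 6 = 29
1 → 4 → 5 → 9 → 2 → 8: 4 + 12 + 10 + 6 + 6 = 38
1 → 7 → 3 → 2 → 8: 8 + 3 + 5 + 6 = 22
1 → 5 → 3 → 8: 7 + 13 + 14 = 34
1 → 5 → 3 → 2 → 8: 7 + 13 + 5 + 6 = 31
Best route has total 22.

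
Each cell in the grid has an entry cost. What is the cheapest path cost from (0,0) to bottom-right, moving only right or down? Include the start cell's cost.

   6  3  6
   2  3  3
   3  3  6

Best path: (0,0) -> (1,0) -> (1,1) -> (1,2) -> (2,2)
Cost: 6 + 2 + 3 + 3 + 6 = 20
(Top row then right column would cost 24.)

20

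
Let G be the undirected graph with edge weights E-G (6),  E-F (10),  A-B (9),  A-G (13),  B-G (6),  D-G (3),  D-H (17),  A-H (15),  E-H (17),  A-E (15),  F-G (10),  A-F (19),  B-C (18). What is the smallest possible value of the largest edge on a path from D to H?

Some routes from D to H:
D-G-F-E-A-H: max(3, 10, 10, 15, 15) = 15
D-G-B-A-H: max(3, 6, 9, 15) = 15
D-G-A-H: max(3, 13, 15) = 15
Smallest bottleneck: 15.

15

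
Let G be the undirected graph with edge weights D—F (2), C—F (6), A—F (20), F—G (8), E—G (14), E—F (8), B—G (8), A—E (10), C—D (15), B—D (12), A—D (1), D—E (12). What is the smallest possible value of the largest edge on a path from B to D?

8

Checking several routes:
B - G - E - A - D: max(8, 14, 10, 1) = 14
B - D: max(12) = 12
B - G - F - E - D: max(8, 8, 8, 12) = 12
B - G - F - D: max(8, 8, 2) = 8
B - G - F - E - A - D: max(8, 8, 8, 10, 1) = 10
Smallest bottleneck: 8.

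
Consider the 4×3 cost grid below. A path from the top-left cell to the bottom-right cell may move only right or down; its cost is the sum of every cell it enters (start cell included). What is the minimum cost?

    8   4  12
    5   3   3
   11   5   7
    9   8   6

31

One optimal route is r0c0→r0c1→r1c1→r1c2→r2c2→r3c2.
Its cost is 8 + 4 + 3 + 3 + 7 + 6 = 31.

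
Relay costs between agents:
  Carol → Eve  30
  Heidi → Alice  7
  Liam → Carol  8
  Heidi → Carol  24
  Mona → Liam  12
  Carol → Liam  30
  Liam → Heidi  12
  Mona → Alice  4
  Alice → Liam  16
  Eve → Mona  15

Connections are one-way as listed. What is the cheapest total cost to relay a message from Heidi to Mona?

Paths from Heidi to Mona:
Heidi→Carol→Eve→Mona: 24 + 30 + 15 = 69
Heidi→Alice→Liam→Carol→Eve→Mona: 7 + 16 + 8 + 30 + 15 = 76
Best route has total 69.

69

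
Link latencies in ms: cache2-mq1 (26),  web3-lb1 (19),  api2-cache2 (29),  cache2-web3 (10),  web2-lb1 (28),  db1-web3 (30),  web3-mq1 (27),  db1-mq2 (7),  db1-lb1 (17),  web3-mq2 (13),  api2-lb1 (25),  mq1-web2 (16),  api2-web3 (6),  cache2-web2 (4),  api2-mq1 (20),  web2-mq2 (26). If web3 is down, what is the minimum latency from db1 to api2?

42

Some routes from db1 to api2 avoiding web3:
db1 -> lb1 -> web2 -> cache2 -> api2: 17 + 28 + 4 + 29 = 78
db1 -> lb1 -> web2 -> mq1 -> api2: 17 + 28 + 16 + 20 = 81
db1 -> mq2 -> web2 -> cache2 -> api2: 7 + 26 + 4 + 29 = 66
db1 -> lb1 -> api2: 17 + 25 = 42
db1 -> mq2 -> web2 -> mq1 -> api2: 7 + 26 + 16 + 20 = 69
db1 -> mq2 -> web2 -> cache2 -> mq1 -> api2: 7 + 26 + 4 + 26 + 20 = 83
Best route has total 42 ms.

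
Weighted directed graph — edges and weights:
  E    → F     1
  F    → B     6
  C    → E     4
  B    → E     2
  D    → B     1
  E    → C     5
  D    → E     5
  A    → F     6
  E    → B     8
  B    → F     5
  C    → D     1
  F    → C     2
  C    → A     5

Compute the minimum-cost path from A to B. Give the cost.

10

Paths from A to B:
A→F→B: 6 + 6 = 12
A→F→C→D→B: 6 + 2 + 1 + 1 = 10
A→F→C→E→B: 6 + 2 + 4 + 8 = 20
A→F→C→D→E→B: 6 + 2 + 1 + 5 + 8 = 22
The minimum is 10.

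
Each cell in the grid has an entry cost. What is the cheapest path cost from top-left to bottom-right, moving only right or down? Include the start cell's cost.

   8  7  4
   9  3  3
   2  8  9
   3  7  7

36

Best path: r0c0→r1c0→r2c0→r3c0→r3c1→r3c2
Cost: 8 + 9 + 2 + 3 + 7 + 7 = 36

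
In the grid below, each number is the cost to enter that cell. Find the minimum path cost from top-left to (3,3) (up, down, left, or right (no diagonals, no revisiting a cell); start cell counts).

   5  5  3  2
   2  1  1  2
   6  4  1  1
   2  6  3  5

16

One optimal route is (0,0) (1,0) (1,1) (1,2) (2,2) (2,3) (3,3).
Its cost is 5 + 2 + 1 + 1 + 1 + 1 + 5 = 16.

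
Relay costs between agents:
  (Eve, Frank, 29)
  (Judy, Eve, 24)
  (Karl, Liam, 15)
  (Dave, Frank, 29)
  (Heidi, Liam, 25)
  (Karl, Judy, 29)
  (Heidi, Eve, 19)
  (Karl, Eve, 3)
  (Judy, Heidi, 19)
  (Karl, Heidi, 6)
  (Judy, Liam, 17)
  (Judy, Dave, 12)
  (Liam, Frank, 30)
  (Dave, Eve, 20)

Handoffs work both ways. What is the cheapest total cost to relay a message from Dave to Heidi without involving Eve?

A few of the Dave→Heidi routes:
Dave→Judy→Liam→Karl→Heidi: 12 + 17 + 15 + 6 = 50
Dave→Judy→Liam→Heidi: 12 + 17 + 25 = 54
Dave→Judy→Karl→Heidi: 12 + 29 + 6 = 47
Dave→Judy→Heidi: 12 + 19 = 31
Dave→Frank→Liam→Karl→Heidi: 29 + 30 + 15 + 6 = 80
The minimum is 31.

31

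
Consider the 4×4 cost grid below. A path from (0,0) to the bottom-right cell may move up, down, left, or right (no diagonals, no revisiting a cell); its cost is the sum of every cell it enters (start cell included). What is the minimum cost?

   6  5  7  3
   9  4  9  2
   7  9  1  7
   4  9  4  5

Take (0,0) (0,1) (1,1) (1,2) (2,2) (3,2) (3,3) for a total of 6 + 5 + 4 + 9 + 1 + 4 + 5 = 34.

34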